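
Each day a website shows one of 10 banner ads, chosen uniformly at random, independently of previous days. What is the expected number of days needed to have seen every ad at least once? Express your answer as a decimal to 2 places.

After i distinct types are collected, each trial gives a new one with probability (10−i)/10, so the expected wait for the next new type is 10/(10−i).
E = 10/10 + 10/9 + 10/8 + 10/7 + 10/6 + 10/5 + 10/4 + 10/3 + 10/2 + 10/1 = 7381/252 ≈ 29.29.

29.29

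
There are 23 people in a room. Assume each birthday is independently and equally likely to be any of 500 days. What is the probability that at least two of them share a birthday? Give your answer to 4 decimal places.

It's easier to compute the probability that all 23 are distinct.
P(all distinct) = 500/500 · 499/500 · ··· · 478/500 ≈ 0.5982.
So the probability of at least one match is 1 − 0.5982 = 0.4018.

0.4018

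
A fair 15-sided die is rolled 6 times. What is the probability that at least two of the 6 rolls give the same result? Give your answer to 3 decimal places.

P(all 6 different) = 15/15 · 14/15 · ··· · 10/15 ≈ 0.316.
P(at least two equal) = 1 − 0.316 = 0.684.

0.684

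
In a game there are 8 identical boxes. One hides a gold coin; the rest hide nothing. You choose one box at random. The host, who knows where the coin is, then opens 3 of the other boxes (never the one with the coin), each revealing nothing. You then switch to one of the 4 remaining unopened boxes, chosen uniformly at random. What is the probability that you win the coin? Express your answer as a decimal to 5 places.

Your original box holds the coin with probability 1/8, so the other 7 collectively hold it with probability 7/8.
The host can always find 3 empty boxes to open, so the reveals don't change that 7/8; it is now spread over the 4 remaining unopened boxes.
P(win by switching) = (7/8) · (1/4) = 7/32 ≈ 0.21875.

0.21875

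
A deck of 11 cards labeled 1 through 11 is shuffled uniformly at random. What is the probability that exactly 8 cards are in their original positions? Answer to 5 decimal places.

Choose which 8 of the 11 are fixed: C(11,8) = 165 ways.
The remaining 3 must have no fixed point: D(3) = 2.
P = 165·2/39916800 = 1/120960 ≈ 0.00001.

0.00001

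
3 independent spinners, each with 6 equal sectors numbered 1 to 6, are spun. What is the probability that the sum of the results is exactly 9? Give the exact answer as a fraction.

25/216

There are 6^3 = 216 equally likely outcomes.
The number of ordered 3-tuples from {1,…,6} summing to 9 is 25.
P(sum = 9) = 25/216.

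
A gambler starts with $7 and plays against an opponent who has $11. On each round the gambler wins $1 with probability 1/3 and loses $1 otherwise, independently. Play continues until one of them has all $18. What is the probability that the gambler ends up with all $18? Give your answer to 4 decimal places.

0.0005

Let r = q/p = (2/3)/(1/3) = 2. The recurrence P(i) = p·P(i+1) + q·P(i−1) with P(0)=0, P(18)=1 gives P(i) = (1 − r^i)/(1 − r^18).
P(7) = (1 − (2)^7) / (1 − (2)^18) = 127/262143 ≈ 0.0005.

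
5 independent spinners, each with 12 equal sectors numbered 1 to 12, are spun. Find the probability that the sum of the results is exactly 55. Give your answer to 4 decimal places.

0.0005

There are 12^5 = 248832 equally likely outcomes.
The number of ordered 5-tuples from {1,…,12} summing to 55 is 126.
P(sum = 55) = 126/248832 = 7/13824 ≈ 0.0005.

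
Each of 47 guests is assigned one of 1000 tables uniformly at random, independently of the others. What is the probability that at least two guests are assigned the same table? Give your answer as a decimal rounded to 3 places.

0.667

It's easier to compute the probability that all 47 are distinct.
P(all distinct) = 1000/1000 · 999/1000 · ··· · 954/1000 ≈ 0.333.
So the probability of at least one match is 1 − 0.333 = 0.667.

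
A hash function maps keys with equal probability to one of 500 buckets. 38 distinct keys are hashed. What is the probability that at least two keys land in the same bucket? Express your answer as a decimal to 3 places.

It's easier to compute the probability that all 38 are distinct.
P(all distinct) = 500/500 · 499/500 · ··· · 463/500 ≈ 0.236.
So the probability of at least one match is 1 − 0.236 = 0.764.

0.764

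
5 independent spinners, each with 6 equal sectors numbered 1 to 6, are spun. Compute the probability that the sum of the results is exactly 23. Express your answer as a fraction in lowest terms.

There are 6^5 = 7776 equally likely outcomes.
The number of ordered 5-tuples from {1,…,6} summing to 23 is 305.
P(sum = 23) = 305/7776.

305/7776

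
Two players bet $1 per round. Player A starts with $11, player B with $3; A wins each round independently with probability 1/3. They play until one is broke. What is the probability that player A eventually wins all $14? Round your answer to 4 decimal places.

Let r = q/p = (2/3)/(1/3) = 2. The recurrence P(i) = p·P(i+1) + q·P(i−1) with P(0)=0, P(14)=1 gives P(i) = (1 − r^i)/(1 − r^14).
P(11) = (1 − (2)^11) / (1 − (2)^14) = 2047/16383 ≈ 0.1249.

0.1249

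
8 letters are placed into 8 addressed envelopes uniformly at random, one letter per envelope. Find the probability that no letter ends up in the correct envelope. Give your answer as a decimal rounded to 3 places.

0.368

This is the derangement probability: permutations of 8 with no fixed point.
D(8) = 8! · (1 − 1/1! + 1/2! − ··· + (−1)^8/8!) = 14833.
P = 14833/40320 = 2119/5760 ≈ 0.368.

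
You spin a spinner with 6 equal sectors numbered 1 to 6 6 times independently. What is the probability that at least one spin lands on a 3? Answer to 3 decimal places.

0.665

P(no spin lands on a 3) = (5/6)^6 ≈ 0.335.
P(at least one) = 1 − 0.335 = 0.665.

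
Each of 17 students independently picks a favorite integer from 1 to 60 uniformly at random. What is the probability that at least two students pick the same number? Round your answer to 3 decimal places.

It's easier to compute the probability that all 17 are distinct.
P(all distinct) = 60/60 · 59/60 · ··· · 44/60 ≈ 0.081.
So the probability of at least one match is 1 − 0.081 = 0.919.

0.919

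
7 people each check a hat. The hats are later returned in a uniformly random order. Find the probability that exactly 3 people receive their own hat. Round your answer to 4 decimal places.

0.0625

Choose which 3 of the 7 are fixed: C(7,3) = 35 ways.
The remaining 4 must have no fixed point: D(4) = 9.
P = 35·9/5040 = 1/16 ≈ 0.0625.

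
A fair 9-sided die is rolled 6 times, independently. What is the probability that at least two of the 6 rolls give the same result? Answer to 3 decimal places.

P(all 6 different) = 9/9 · 8/9 · ··· · 4/9 ≈ 0.114.
P(at least two equal) = 1 − 0.114 = 0.886.

0.886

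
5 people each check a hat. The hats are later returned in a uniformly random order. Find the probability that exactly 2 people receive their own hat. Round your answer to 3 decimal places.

0.167

Choose which 2 of the 5 are fixed: C(5,2) = 10 ways.
The remaining 3 must have no fixed point: D(3) = 2.
P = 10·2/120 = 1/6 ≈ 0.167.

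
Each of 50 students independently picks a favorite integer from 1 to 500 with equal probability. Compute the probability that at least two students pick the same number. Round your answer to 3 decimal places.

It's easier to compute the probability that all 50 are distinct.
P(all distinct) = 500/500 · 499/500 · ··· · 451/500 ≈ 0.079.
So the probability of at least one match is 1 − 0.079 = 0.921.

0.921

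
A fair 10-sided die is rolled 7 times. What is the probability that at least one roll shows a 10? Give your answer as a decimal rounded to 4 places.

0.5217

P(no roll shows a 10) = (9/10)^7 ≈ 0.4783.
P(at least one) = 1 − 0.4783 = 0.5217.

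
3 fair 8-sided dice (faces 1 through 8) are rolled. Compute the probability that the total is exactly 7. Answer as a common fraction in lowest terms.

15/512

There are 8^3 = 512 equally likely outcomes.
The number of ordered 3-tuples from {1,…,8} summing to 7 is 15.
P(sum = 7) = 15/512.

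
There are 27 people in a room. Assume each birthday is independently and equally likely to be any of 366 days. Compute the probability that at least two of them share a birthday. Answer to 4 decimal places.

It's easier to compute the probability that all 27 are distinct.
P(all distinct) = 366/366 · 365/366 · ··· · 340/366 ≈ 0.3742.
So the probability of at least one match is 1 − 0.3742 = 0.6258.

0.6258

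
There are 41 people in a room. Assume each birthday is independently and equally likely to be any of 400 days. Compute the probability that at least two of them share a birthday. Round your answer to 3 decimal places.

0.880

It's easier to compute the probability that all 41 are distinct.
P(all distinct) = 400/400 · 399/400 · ··· · 360/400 ≈ 0.120.
So the probability of at least one match is 1 − 0.120 = 0.880.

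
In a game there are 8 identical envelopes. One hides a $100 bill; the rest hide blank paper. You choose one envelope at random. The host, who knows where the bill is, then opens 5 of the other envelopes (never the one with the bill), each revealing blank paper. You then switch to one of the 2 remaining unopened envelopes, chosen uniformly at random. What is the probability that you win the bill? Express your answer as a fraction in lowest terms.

Your original envelope holds the bill with probability 1/8, so the other 7 collectively hold it with probability 7/8.
The host can always find 5 empty envelopes to open, so the reveals don't change that 7/8; it is now spread over the 2 remaining unopened envelopes.
P(win by switching) = (7/8) · (1/2) = 7/16.

7/16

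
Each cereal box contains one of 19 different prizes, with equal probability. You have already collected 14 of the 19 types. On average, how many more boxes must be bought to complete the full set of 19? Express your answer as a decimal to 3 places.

Starting from 14 distinct types, each trial gives a new one with probability (19−i)/19 when i types are held, so the wait for the next new type is 19/(19−i).
E = 19/5 + 19/4 + 19/3 + 19/2 + 19/1 = 2603/60 ≈ 43.383.

43.383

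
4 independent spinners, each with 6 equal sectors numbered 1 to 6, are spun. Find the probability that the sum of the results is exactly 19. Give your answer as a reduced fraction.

There are 6^4 = 1296 equally likely outcomes.
The number of ordered 4-tuples from {1,…,6} summing to 19 is 56.
P(sum = 19) = 56/1296 = 7/162.

7/162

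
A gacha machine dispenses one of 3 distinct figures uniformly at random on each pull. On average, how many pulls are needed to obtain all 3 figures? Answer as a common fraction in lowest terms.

11/2

After i distinct types are collected, each trial gives a new one with probability (3−i)/3, so the expected wait for the next new type is 3/(3−i).
E = 3/3 + 3/2 + 3/1 = 11/2.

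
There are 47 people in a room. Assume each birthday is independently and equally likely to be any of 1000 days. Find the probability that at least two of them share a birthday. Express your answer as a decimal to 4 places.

It's easier to compute the probability that all 47 are distinct.
P(all distinct) = 1000/1000 · 999/1000 · ··· · 954/1000 ≈ 0.3335.
So the probability of at least one match is 1 − 0.3335 = 0.6665.

0.6665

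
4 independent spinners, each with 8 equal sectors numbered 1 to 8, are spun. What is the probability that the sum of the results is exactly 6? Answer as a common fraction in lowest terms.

There are 8^4 = 4096 equally likely outcomes.
The number of ordered 4-tuples from {1,…,8} summing to 6 is 10.
P(sum = 6) = 10/4096 = 5/2048.

5/2048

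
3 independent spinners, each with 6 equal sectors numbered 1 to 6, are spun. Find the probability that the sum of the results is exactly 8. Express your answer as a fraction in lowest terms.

There are 6^3 = 216 equally likely outcomes.
The number of ordered 3-tuples from {1,…,6} summing to 8 is 21.
P(sum = 8) = 21/216 = 7/72.

7/72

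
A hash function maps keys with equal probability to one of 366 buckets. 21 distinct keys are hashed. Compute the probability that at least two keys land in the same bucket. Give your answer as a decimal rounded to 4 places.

It's easier to compute the probability that all 21 are distinct.
P(all distinct) = 366/366 · 365/366 · ··· · 346/366 ≈ 0.5572.
So the probability of at least one match is 1 − 0.5572 = 0.4428.

0.4428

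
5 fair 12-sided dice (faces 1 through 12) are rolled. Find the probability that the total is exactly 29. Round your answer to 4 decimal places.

0.0458

There are 12^5 = 248832 equally likely outcomes.
The number of ordered 5-tuples from {1,…,12} summing to 29 is 11385.
P(sum = 29) = 11385/248832 = 1265/27648 ≈ 0.0458.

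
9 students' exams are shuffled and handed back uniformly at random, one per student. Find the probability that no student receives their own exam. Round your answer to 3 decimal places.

0.368

This is the derangement probability: permutations of 9 with no fixed point.
D(9) = 9! · (1 − 1/1! + 1/2! − ··· + (−1)^9/9!) = 133496.
P = 133496/362880 = 16687/45360 ≈ 0.368.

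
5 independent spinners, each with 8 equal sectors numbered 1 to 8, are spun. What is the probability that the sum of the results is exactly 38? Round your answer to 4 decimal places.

There are 8^5 = 32768 equally likely outcomes.
The number of ordered 5-tuples from {1,…,8} summing to 38 is 15.
P(sum = 38) = 15/32768 ≈ 0.0005.

0.0005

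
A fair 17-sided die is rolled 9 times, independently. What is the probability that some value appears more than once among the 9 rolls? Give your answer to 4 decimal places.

P(all 9 different) = 17/17 · 16/17 · ··· · 9/17 ≈ 0.0744.
P(at least two equal) = 1 − 0.0744 = 0.9256.

0.9256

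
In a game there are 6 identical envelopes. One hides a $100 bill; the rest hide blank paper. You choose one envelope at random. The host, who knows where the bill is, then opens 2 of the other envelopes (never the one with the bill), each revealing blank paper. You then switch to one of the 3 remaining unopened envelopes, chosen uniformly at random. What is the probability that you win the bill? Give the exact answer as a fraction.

5/18

Your original envelope holds the bill with probability 1/6, so the other 5 collectively hold it with probability 5/6.
The host can always find 2 empty envelopes to open, so the reveals don't change that 5/6; it is now spread over the 3 remaining unopened envelopes.
P(win by switching) = (5/6) · (1/3) = 5/18.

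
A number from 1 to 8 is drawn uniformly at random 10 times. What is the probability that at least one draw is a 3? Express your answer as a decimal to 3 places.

P(no draw is a 3) = (7/8)^10 ≈ 0.263.
P(at least one) = 1 − 0.263 = 0.737.

0.737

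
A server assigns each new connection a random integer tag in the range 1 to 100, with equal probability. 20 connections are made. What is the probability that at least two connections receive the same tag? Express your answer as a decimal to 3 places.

It's easier to compute the probability that all 20 are distinct.
P(all distinct) = 100/100 · 99/100 · ··· · 81/100 ≈ 0.130.
So the probability of at least one match is 1 − 0.130 = 0.870.

0.870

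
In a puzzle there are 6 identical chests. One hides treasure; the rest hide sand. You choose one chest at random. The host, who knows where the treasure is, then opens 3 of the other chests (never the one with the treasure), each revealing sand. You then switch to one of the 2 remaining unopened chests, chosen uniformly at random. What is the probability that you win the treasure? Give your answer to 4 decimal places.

0.4167

Your original chest holds the treasure with probability 1/6, so the other 5 collectively hold it with probability 5/6.
The host can always find 3 empty chests to open, so the reveals don't change that 5/6; it is now spread over the 2 remaining unopened chests.
P(win by switching) = (5/6) · (1/2) = 5/12 ≈ 0.4167.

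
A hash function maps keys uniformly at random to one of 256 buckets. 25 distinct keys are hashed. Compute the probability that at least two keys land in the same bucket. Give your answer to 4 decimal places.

It's easier to compute the probability that all 25 are distinct.
P(all distinct) = 256/256 · 255/256 · ··· · 232/256 ≈ 0.2979.
So the probability of at least one match is 1 − 0.2979 = 0.7021.

0.7021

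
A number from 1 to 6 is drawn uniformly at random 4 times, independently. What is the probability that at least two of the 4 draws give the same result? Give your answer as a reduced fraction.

P(all 4 different) = 6/6 · 5/6 · ··· · 3/6 = 5/18.
P(at least two equal) = 1 − 5/18 = 13/18.

13/18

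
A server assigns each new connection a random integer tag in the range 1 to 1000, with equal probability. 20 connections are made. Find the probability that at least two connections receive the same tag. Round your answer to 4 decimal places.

It's easier to compute the probability that all 20 are distinct.
P(all distinct) = 1000/1000 · 999/1000 · ··· · 981/1000 ≈ 0.8259.
So the probability of at least one match is 1 − 0.8259 = 0.1741.

0.1741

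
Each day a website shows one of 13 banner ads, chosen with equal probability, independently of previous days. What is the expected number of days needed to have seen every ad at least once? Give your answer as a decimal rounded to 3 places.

41.342

After i distinct types are collected, each trial gives a new one with probability (13−i)/13, so the expected wait for the next new type is 13/(13−i).
E = 13/13 + 13/12 + 13/11 + 13/10 + 13/9 + 13/8 + 13/7 + 13/6 + 13/5 + 13/4 + 13/3 + 13/2 + 13/1 = 1145993/27720 ≈ 41.342.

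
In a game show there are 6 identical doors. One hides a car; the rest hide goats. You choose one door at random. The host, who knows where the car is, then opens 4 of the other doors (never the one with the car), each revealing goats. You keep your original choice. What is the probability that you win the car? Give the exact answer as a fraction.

The host can always open 4 empty doors regardless of your choice, so the reveals give no information about your original door.
P(win by staying) = 1/6.

1/6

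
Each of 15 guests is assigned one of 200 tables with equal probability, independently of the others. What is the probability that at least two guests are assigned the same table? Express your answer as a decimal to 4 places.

0.4162

It's easier to compute the probability that all 15 are distinct.
P(all distinct) = 200/200 · 199/200 · ··· · 186/200 ≈ 0.5838.
So the probability of at least one match is 1 − 0.5838 = 0.4162.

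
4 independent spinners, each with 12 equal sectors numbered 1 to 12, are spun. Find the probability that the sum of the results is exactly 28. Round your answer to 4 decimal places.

0.0536

There are 12^4 = 20736 equally likely outcomes.
The number of ordered 4-tuples from {1,…,12} summing to 28 is 1111.
P(sum = 28) = 1111/20736 ≈ 0.0536.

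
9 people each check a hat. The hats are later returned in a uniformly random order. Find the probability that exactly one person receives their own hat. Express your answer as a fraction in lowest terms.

2119/5760

Choose which one is fixed: C(9,1) = 9 ways.
The remaining 8 must have no fixed point: D(8) = 14833.
P = 9·14833/362880 = 2119/5760.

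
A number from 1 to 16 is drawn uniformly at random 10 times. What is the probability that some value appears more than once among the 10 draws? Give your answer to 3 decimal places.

P(all 10 different) = 16/16 · 15/16 · ··· · 7/16 ≈ 0.026.
P(at least two equal) = 1 − 0.026 = 0.974.

0.974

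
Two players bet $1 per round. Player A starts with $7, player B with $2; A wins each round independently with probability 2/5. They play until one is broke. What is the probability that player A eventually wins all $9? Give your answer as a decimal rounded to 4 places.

0.4296

Let r = q/p = (3/5)/(2/5) = 3/2. The recurrence P(i) = p·P(i+1) + q·P(i−1) with P(0)=0, P(9)=1 gives P(i) = (1 − r^i)/(1 − r^9).
P(7) = (1 − (3/2)^7) / (1 − (3/2)^9) = 8236/19171 ≈ 0.4296.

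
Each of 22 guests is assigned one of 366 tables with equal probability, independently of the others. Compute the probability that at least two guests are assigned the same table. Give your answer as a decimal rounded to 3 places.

It's easier to compute the probability that all 22 are distinct.
P(all distinct) = 366/366 · 365/366 · ··· · 345/366 ≈ 0.525.
So the probability of at least one match is 1 − 0.525 = 0.475.

0.475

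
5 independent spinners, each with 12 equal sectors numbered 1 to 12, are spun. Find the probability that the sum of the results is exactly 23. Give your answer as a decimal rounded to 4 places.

There are 12^5 = 248832 equally likely outcomes.
The number of ordered 5-tuples from {1,…,12} summing to 23 is 6265.
P(sum = 23) = 6265/248832 ≈ 0.0252.

0.0252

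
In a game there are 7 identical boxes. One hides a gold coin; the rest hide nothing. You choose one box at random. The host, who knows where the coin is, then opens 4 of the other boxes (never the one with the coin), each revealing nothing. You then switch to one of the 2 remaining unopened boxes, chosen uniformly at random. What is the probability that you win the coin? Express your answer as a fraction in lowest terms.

3/7

Your original box holds the coin with probability 1/7, so the other 6 collectively hold it with probability 6/7.
The host can always find 4 empty boxes to open, so the reveals don't change that 6/7; it is now spread over the 2 remaining unopened boxes.
P(win by switching) = (6/7) · (1/2) = 3/7.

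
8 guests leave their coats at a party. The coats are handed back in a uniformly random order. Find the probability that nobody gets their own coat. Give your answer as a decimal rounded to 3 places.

This is the derangement probability: permutations of 8 with no fixed point.
D(8) = 8! · (1 − 1/1! + 1/2! − ··· + (−1)^8/8!) = 14833.
P = 14833/40320 = 2119/5760 ≈ 0.368.

0.368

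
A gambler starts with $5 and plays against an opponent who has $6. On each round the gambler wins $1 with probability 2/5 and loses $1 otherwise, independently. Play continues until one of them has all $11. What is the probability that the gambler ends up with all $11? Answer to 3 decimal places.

Let r = q/p = (3/5)/(2/5) = 3/2. The recurrence P(i) = p·P(i+1) + q·P(i−1) with P(0)=0, P(11)=1 gives P(i) = (1 − r^i)/(1 − r^11).
P(5) = (1 − (3/2)^5) / (1 − (3/2)^11) = 13504/175099 ≈ 0.077.

0.077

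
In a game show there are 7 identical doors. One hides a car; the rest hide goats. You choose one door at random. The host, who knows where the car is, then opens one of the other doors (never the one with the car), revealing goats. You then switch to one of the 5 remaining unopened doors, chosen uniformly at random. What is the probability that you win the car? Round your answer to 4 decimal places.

0.1714

Your original door holds the car with probability 1/7, so the other 6 collectively hold it with probability 6/7.
The host can always find an empty door to open, so this doesn't change that 6/7; it is now spread over the 5 remaining unopened doors.
P(win by switching) = (6/7) · (1/5) = 6/35 ≈ 0.1714.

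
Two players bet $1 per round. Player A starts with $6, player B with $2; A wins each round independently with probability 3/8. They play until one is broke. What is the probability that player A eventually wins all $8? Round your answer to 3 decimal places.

0.349

Let r = q/p = (5/8)/(3/8) = 5/3. The recurrence P(i) = p·P(i+1) + q·P(i−1) with P(0)=0, P(8)=1 gives P(i) = (1 − r^i)/(1 − r^8).
P(6) = (1 − (5/3)^6) / (1 − (5/3)^8) = 8379/24004 ≈ 0.349.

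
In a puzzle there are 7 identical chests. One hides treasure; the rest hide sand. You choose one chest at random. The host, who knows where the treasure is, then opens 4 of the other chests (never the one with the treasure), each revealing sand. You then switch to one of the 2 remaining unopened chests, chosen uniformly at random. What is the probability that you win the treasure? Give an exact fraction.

Your original chest holds the treasure with probability 1/7, so the other 6 collectively hold it with probability 6/7.
The host can always find 4 empty chests to open, so the reveals don't change that 6/7; it is now spread over the 2 remaining unopened chests.
P(win by switching) = (6/7) · (1/2) = 3/7.

3/7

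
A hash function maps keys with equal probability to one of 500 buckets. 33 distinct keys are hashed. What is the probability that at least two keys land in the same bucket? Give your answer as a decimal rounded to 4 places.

It's easier to compute the probability that all 33 are distinct.
P(all distinct) = 500/500 · 499/500 · ··· · 468/500 ≈ 0.3397.
So the probability of at least one match is 1 − 0.3397 = 0.6603.

0.6603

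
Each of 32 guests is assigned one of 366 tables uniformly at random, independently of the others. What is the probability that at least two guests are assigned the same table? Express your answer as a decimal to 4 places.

It's easier to compute the probability that all 32 are distinct.
P(all distinct) = 366/366 · 365/366 · ··· · 335/366 ≈ 0.2476.
So the probability of at least one match is 1 − 0.2476 = 0.7524.

0.7524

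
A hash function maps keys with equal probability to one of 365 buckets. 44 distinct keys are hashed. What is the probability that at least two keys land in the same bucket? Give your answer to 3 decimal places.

0.933

It's easier to compute the probability that all 44 are distinct.
P(all distinct) = 365/365 · 364/365 · ··· · 322/365 ≈ 0.067.
So the probability of at least one match is 1 − 0.067 = 0.933.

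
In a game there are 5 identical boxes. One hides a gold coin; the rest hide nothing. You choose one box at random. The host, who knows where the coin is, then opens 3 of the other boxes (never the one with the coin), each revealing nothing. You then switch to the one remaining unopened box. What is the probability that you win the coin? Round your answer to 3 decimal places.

0.800

Your original box holds the coin with probability 1/5, so the other 4 collectively hold it with probability 4/5.
The host can always find 3 empty boxes to open, so the reveals don't change that 4/5; it is now spread over the 1 remaining unopened box.
P(win by switching) = (4/5) · (1/1) = 4/5 ≈ 0.800.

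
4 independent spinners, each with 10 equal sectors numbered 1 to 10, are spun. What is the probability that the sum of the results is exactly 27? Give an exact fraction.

6/125

There are 10^4 = 10000 equally likely outcomes.
The number of ordered 4-tuples from {1,…,10} summing to 27 is 480.
P(sum = 27) = 480/10000 = 6/125.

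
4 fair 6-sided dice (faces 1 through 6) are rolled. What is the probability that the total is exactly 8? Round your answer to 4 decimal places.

0.0270

There are 6^4 = 1296 equally likely outcomes.
The number of ordered 4-tuples from {1,…,6} summing to 8 is 35.
P(sum = 8) = 35/1296 ≈ 0.0270.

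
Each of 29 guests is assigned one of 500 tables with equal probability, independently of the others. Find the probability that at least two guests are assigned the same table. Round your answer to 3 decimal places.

0.563

It's easier to compute the probability that all 29 are distinct.
P(all distinct) = 500/500 · 499/500 · ··· · 472/500 ≈ 0.437.
So the probability of at least one match is 1 − 0.437 = 0.563.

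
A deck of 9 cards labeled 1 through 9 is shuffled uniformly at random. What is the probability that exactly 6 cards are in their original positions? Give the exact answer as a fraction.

Choose which 6 of the 9 are fixed: C(9,6) = 84 ways.
The remaining 3 must have no fixed point: D(3) = 2.
P = 84·2/362880 = 1/2160.

1/2160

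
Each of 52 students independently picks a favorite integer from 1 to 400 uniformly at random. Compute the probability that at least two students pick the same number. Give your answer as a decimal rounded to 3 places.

It's easier to compute the probability that all 52 are distinct.
P(all distinct) = 400/400 · 399/400 · ··· · 349/400 ≈ 0.031.
So the probability of at least one match is 1 − 0.031 = 0.969.

0.969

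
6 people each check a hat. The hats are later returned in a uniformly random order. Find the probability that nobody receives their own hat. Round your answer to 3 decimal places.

0.368

This is the derangement probability: permutations of 6 with no fixed point.
D(6) = 6! · (1 − 1/1! + 1/2! − ··· + (−1)^6/6!) = 265.
P = 265/720 = 53/144 ≈ 0.368.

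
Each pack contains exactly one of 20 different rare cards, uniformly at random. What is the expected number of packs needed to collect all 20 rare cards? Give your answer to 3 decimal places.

71.955

After i distinct types are collected, each trial gives a new one with probability (20−i)/20, so the expected wait for the next new type is 20/(20−i).
E = 20/20 + 20/19 + 20/18 + 20/17 + 20/16 + 20/15 + 20/14 + 20/13 + 20/12 + 20/11 + 20/10 + 20/9 + 20/8 + 20/7 + 20/6 + 20/5 + 20/4 + 20/3 + 20/2 + 20/1 = 279175675/3879876 ≈ 71.955.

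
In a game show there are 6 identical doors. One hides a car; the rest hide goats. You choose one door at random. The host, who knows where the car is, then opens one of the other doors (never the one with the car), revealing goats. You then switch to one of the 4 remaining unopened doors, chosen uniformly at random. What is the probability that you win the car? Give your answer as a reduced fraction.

Your original door holds the car with probability 1/6, so the other 5 collectively hold it with probability 5/6.
The host can always find an empty door to open, so this doesn't change that 5/6; it is now spread over the 4 remaining unopened doors.
P(win by switching) = (5/6) · (1/4) = 5/24.

5/24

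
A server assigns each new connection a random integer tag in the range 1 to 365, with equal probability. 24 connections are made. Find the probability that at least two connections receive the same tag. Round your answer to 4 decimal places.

0.5383

It's easier to compute the probability that all 24 are distinct.
P(all distinct) = 365/365 · 364/365 · ··· · 342/365 ≈ 0.4617.
So the probability of at least one match is 1 − 0.4617 = 0.5383.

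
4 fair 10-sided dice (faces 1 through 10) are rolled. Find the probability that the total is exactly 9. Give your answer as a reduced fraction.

There are 10^4 = 10000 equally likely outcomes.
The number of ordered 4-tuples from {1,…,10} summing to 9 is 56.
P(sum = 9) = 56/10000 = 7/1250.

7/1250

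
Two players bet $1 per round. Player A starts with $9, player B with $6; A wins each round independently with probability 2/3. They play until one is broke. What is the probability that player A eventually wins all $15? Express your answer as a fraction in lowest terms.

4672/4681

Let r = q/p = (1/3)/(2/3) = 1/2. The recurrence P(i) = p·P(i+1) + q·P(i−1) with P(0)=0, P(15)=1 gives P(i) = (1 − r^i)/(1 − r^15).
P(9) = (1 − (1/2)^9) / (1 − (1/2)^15) = 4672/4681.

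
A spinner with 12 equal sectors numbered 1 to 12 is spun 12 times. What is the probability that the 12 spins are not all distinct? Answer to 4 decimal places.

P(all 12 different) = 12/12 · 11/12 · ··· · 1/12 ≈ 0.0001.
P(at least two equal) = 1 − 0.0001 = 0.9999.

0.9999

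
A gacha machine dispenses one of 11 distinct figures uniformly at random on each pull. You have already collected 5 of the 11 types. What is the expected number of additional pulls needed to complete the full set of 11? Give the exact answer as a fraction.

Starting from 5 distinct types, each trial gives a new one with probability (11−i)/11 when i types are held, so the wait for the next new type is 11/(11−i).
E = 11/6 + 11/5 + 11/4 + 11/3 + 11/2 + 11/1 = 539/20.

539/20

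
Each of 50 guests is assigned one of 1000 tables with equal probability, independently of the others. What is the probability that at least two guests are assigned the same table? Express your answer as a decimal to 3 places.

It's easier to compute the probability that all 50 are distinct.
P(all distinct) = 1000/1000 · 999/1000 · ··· · 951/1000 ≈ 0.288.
So the probability of at least one match is 1 − 0.288 = 0.712.

0.712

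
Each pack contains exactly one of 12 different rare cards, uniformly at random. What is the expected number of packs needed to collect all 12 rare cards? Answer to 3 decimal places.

37.239

After i distinct types are collected, each trial gives a new one with probability (12−i)/12, so the expected wait for the next new type is 12/(12−i).
E = 12/12 + 12/11 + 12/10 + 12/9 + 12/8 + 12/7 + 12/6 + 12/5 + 12/4 + 12/3 + 12/2 + 12/1 = 86021/2310 ≈ 37.239.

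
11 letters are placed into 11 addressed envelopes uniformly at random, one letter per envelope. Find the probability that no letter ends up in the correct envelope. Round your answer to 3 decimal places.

0.368

This is the derangement probability: permutations of 11 with no fixed point.
D(11) = 11! · (1 − 1/1! + 1/2! − ··· + (−1)^11/11!) = 14684570.
P = 14684570/39916800 = 1468457/3991680 ≈ 0.368.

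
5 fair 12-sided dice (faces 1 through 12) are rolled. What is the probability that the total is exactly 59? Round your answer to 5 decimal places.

0.00002

There are 12^5 = 248832 equally likely outcomes.
The number of ordered 5-tuples from {1,…,12} summing to 59 is 5.
P(sum = 59) = 5/248832 ≈ 0.00002.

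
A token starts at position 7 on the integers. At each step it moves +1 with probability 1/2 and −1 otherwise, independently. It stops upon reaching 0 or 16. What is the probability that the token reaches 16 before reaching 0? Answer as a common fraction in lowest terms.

With a fair step, P(i) = ½P(i−1) + ½P(i+1) with P(0)=0, P(16)=1 has the linear solution P(i) = i/16.
P(7) = 7/16.

7/16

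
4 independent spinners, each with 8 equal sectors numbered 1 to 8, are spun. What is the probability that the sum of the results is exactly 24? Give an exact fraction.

161/4096

There are 8^4 = 4096 equally likely outcomes.
The number of ordered 4-tuples from {1,…,8} summing to 24 is 161.
P(sum = 24) = 161/4096.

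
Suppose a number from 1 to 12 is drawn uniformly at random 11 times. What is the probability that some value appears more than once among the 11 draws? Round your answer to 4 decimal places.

0.9994

P(all 11 different) = 12/12 · 11/12 · ··· · 2/12 ≈ 0.0006.
P(at least two equal) = 1 − 0.0006 = 0.9994.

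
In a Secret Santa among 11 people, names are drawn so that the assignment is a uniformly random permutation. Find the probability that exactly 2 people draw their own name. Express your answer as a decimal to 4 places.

0.1839

Choose which 2 of the 11 are fixed: C(11,2) = 55 ways.
The remaining 9 must have no fixed point: D(9) = 133496.
P = 55·133496/39916800 = 16687/90720 ≈ 0.1839.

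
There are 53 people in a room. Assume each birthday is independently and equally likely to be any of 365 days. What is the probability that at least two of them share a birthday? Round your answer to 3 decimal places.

0.981

It's easier to compute the probability that all 53 are distinct.
P(all distinct) = 365/365 · 364/365 · ··· · 313/365 ≈ 0.019.
So the probability of at least one match is 1 − 0.019 = 0.981.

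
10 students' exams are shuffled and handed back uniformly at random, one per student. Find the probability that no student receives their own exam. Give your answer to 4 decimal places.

0.3679

This is the derangement probability: permutations of 10 with no fixed point.
D(10) = 10! · (1 − 1/1! + 1/2! − ··· + (−1)^10/10!) = 1334961.
P = 1334961/3628800 = 16481/44800 ≈ 0.3679.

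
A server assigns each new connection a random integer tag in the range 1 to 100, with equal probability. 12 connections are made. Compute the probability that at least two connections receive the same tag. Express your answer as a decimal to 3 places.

It's easier to compute the probability that all 12 are distinct.
P(all distinct) = 100/100 · 99/100 · ··· · 89/100 ≈ 0.503.
So the probability of at least one match is 1 − 0.503 = 0.497.

0.497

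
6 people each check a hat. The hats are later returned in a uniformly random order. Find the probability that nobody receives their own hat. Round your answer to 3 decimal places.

This is the derangement probability: permutations of 6 with no fixed point.
D(6) = 6! · (1 − 1/1! + 1/2! − ··· + (−1)^6/6!) = 265.
P = 265/720 = 53/144 ≈ 0.368.

0.368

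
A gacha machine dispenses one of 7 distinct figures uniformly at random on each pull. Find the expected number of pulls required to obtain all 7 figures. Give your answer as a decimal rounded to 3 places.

After i distinct types are collected, each trial gives a new one with probability (7−i)/7, so the expected wait for the next new type is 7/(7−i).
E = 7/7 + 7/6 + 7/5 + 7/4 + 7/3 + 7/2 + 7/1 = 363/20 ≈ 18.150.

18.150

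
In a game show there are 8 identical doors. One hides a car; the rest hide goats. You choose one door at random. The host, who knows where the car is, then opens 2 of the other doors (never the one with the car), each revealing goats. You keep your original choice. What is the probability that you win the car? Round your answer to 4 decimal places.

The host can always open 2 empty doors regardless of your choice, so the reveals give no information about your original door.
P(win by staying) = 1/8 ≈ 0.1250.

0.1250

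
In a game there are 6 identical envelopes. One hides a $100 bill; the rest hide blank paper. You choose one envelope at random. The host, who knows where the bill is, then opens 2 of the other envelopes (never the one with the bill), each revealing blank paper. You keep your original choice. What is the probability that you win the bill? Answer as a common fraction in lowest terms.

1/6

The host can always open 2 empty envelopes regardless of your choice, so the reveals give no information about your original envelope.
P(win by staying) = 1/6.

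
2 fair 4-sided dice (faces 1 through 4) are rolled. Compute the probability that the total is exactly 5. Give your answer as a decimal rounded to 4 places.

0.2500

There are 4^2 = 16 equally likely outcomes.
The number of ordered 2-tuples from {1,…,4} summing to 5 is 4.
P(sum = 5) = 4/16 = 1/4 ≈ 0.2500.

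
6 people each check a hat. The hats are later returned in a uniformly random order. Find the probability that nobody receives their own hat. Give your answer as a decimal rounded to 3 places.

This is the derangement probability: permutations of 6 with no fixed point.
D(6) = 6! · (1 − 1/1! + 1/2! − ··· + (−1)^6/6!) = 265.
P = 265/720 = 53/144 ≈ 0.368.

0.368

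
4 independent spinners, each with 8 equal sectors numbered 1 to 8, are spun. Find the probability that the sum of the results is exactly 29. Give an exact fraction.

5/1024

There are 8^4 = 4096 equally likely outcomes.
The number of ordered 4-tuples from {1,…,8} summing to 29 is 20.
P(sum = 29) = 20/4096 = 5/1024.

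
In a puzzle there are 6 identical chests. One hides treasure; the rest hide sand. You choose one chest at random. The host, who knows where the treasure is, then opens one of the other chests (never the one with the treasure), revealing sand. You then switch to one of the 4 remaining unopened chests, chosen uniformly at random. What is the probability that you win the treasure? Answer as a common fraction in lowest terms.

5/24

Your original chest holds the treasure with probability 1/6, so the other 5 collectively hold it with probability 5/6.
The host can always find an empty chest to open, so this doesn't change that 5/6; it is now spread over the 4 remaining unopened chests.
P(win by switching) = (5/6) · (1/4) = 5/24.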